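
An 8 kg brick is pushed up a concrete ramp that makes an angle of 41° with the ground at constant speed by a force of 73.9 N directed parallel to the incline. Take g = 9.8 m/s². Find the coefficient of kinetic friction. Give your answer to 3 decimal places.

0.380

At constant speed ΣF = 0 along the incline. The applied 73.9 N acts up the slope; the weight component mg sin 41° = 51.435 N and kinetic friction μN both act down the slope.
So 73.9 = 51.435 + μ × 59.169, giving μ = (73.9 − 51.435) / 59.169 = 0.3797.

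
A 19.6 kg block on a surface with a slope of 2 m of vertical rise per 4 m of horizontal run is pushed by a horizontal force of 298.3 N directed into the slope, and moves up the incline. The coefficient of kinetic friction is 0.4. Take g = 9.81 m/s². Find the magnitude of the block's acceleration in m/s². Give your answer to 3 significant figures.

The horizontal push has components F cos 26.57° = 298.3 × 0.8944 = 266.800 N up the incline and F sin 26.57° = 298.3 × 0.4472 = 133.400 N pressing into the surface.
The normal force is therefore N = mg cos 26.57° + F sin 26.57° = 171.972 + 133.400 = 305.372 N, and kinetic friction down the slope is μN = 0.4 × 305.372 = 122.149 N.
Along the incline: F cos 26.57° − mg sin 26.57° − μN = ma, so 266.800 − 85.986 − 122.149 = 19.6 a, giving a = 2.9931 m/s².

2.99 m/s²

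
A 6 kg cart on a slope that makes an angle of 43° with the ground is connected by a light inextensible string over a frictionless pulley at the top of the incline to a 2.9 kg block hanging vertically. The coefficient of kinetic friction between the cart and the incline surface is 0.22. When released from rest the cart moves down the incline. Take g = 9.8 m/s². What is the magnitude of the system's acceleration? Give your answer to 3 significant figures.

For the cart on the incline: the weight component along the slope is m₁g sin 43° = 6 × 9.8 × 0.6820 = 40.102 N and the normal force is N = m₁g cos 43° = 43.004 N.
Kinetic friction opposes the cart's motion down the incline: f = μN = 0.22 × 43.004 = 9.461 N acting up the slope.
Newton's second law for the cart (down-slope positive): 40.102 − 9.461 − T = 6 a. For the hanging block (upward positive): T − 2.9 × 9.8 = 2.9 a.
Adding the two equations eliminates T: 2.221 = 8.9 a, so a = 0.2496 m/s².

0.250 m/s²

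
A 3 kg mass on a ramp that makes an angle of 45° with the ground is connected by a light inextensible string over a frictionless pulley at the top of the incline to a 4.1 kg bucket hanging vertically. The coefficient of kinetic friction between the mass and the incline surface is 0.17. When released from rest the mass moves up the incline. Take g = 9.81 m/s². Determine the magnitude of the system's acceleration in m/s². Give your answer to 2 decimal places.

2.24 m/s²

For the mass on the incline: the weight component along the slope is m₁g sin 45° = 3 × 9.81 × 0.7071 = 20.810 N and the normal force is N = m₁g cos 45° = 20.810 N.
Kinetic friction opposes the mass's motion up the incline: f = μN = 0.17 × 20.810 = 3.538 N acting down the slope.
Newton's second law for the mass (up-slope positive): T − 20.810 − 3.538 = 3 a. For the hanging bucket (downward positive): 4.1 × 9.81 − T = 4.1 a.
Adding the two equations eliminates T: 15.873 = 7.1 a, so a = 2.2356 m/s².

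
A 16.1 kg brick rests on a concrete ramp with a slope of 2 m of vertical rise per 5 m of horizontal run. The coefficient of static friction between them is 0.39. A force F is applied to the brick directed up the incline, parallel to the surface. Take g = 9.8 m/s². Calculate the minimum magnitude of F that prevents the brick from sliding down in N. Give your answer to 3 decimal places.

The normal force is N = mg cos 21.80° = 146.495 N. With F at its minimum the brick is on the verge of sliding down, so static friction is at its maximum μ_s N = 0.39 × 146.495 = 57.133 N and acts up the slope.
Equilibrium along the incline: F + μ_s N = mg sin 21.80°, so F = 58.598 − 57.133 = 1.465 N.

1.465 N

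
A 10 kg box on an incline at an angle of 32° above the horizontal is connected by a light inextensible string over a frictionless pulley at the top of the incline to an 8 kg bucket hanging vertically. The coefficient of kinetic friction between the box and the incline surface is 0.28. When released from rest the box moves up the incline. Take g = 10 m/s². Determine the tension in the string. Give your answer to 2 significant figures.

79 N

For the box on the incline: the weight component along the slope is m₁g sin 32° = 10 × 10 × 0.5299 = 52.990 N and the normal force is N = m₁g cos 32° = 84.805 N.
Kinetic friction opposes the box's motion up the incline: f = μN = 0.28 × 84.805 = 23.745 N acting down the slope.
Newton's second law for the box (up-slope positive): T − 52.990 − 23.745 = 10 a. For the hanging bucket (downward positive): 8 × 10 − T = 8 a.
Adding the two equations eliminates T: 3.265 = 18 a, so a = 0.1814 m/s².
Then from the hanging bucket's equation, T = 8 × (10 − 0.1814) = 78.549 N.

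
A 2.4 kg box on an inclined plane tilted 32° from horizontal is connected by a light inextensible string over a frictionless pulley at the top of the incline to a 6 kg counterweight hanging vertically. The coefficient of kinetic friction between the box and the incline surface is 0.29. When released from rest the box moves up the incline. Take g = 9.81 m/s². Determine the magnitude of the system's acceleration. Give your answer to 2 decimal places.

For the box on the incline: the weight component along the slope is m₁g sin 32° = 2.4 × 9.81 × 0.5299 = 12.476 N and the normal force is N = m₁g cos 32° = 19.966 N.
Kinetic friction opposes the box's motion up the incline: f = μN = 0.29 × 19.966 = 5.790 N acting down the slope.
Newton's second law for the box (up-slope positive): T − 12.476 − 5.790 = 2.4 a. For the hanging counterweight (downward positive): 6 × 9.81 − T = 6 a.
Adding the two equations eliminates T: 40.594 = 8.4 a, so a = 4.8326 m/s².

4.83 m/s²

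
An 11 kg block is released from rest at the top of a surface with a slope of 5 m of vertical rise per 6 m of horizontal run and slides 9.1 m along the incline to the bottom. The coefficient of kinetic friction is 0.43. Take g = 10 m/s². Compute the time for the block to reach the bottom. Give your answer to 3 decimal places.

2.424 s

The weight component along the incline is mg sin 39.81° = 70.420 N and the normal force is N = mg cos 39.81° = 84.504 N.
Friction up the slope is f = μN = 0.43 × 84.504 = 36.337 N, so the net downslope force is 70.420 − 36.337 = 34.083 N and a = 34.083 / 11 = 3.0985 m/s².
Starting from rest, L = ½at², so t = √(2L/a) = √(2 × 9.1 / 3.0985) = 2.4236 s.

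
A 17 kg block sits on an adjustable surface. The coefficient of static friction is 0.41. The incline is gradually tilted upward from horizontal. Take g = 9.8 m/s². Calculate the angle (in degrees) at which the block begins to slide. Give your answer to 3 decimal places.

At the threshold of sliding, static friction is at its maximum μ_s N and exactly balances the weight component along the incline: mg sin θ = μ_s mg cos θ.
Hence tan θ = μ_s = 0.41, so θ = arctan(0.41) = 22.2936°.

22.294°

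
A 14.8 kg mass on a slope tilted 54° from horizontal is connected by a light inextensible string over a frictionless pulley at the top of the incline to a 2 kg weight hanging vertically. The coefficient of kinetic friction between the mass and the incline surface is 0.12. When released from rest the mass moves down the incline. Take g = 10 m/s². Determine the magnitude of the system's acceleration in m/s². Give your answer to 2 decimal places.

5.32 m/s²

For the mass on the incline: the weight component along the slope is m₁g sin 54° = 14.8 × 10 × 0.8090 = 119.732 N and the normal force is N = m₁g cos 54° = 86.992 N.
Kinetic friction opposes the mass's motion down the incline: f = μN = 0.12 × 86.992 = 10.439 N acting up the slope.
Newton's second law for the mass (down-slope positive): 119.732 − 10.439 − T = 14.8 a. For the hanging weight (upward positive): T − 2 × 10 = 2 a.
Adding the two equations eliminates T: 89.293 = 16.8 a, so a = 5.3151 m/s².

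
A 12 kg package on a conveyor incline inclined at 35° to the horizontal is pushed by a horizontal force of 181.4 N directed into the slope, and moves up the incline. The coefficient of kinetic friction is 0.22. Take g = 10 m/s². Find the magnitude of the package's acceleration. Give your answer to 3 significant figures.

The horizontal push has components F cos 35° = 181.4 × 0.8192 = 148.603 N up the incline and F sin 35° = 181.4 × 0.5736 = 104.051 N pressing into the surface.
The normal force is therefore N = mg cos 35° + F sin 35° = 98.304 + 104.051 = 202.355 N, and kinetic friction down the slope is μN = 0.22 × 202.355 = 44.518 N.
Along the incline: F cos 35° − mg sin 35° − μN = ma, so 148.603 − 68.832 − 44.518 = 12 a, giving a = 2.9378 m/s².

2.94 m/s²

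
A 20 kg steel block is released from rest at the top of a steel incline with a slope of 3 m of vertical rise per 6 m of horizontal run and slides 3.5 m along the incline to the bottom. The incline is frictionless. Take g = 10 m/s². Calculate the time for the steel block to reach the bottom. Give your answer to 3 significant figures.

1.25 s

The weight component along the incline is mg sin 26.57° = 89.443 N and the normal force is N = mg cos 26.57° = 178.885 N.
With no friction, a = g sin 26.57° = 4.4721 m/s².
Starting from rest, L = ½at², so t = √(2L/a) = √(2 × 3.5 / 4.4721) = 1.2511 s.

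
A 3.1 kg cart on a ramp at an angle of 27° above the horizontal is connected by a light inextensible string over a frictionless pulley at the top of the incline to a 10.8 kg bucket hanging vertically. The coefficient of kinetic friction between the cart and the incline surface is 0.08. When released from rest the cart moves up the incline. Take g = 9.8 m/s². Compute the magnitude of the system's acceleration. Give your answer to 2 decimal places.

For the cart on the incline: the weight component along the slope is m₁g sin 27° = 3.1 × 9.8 × 0.4540 = 13.793 N and the normal force is N = m₁g cos 27° = 27.069 N.
Kinetic friction opposes the cart's motion up the incline: f = μN = 0.08 × 27.069 = 2.166 N acting down the slope.
Newton's second law for the cart (up-slope positive): T − 13.793 − 2.166 = 3.1 a. For the hanging bucket (downward positive): 10.8 × 9.8 − T = 10.8 a.
Adding the two equations eliminates T: 89.881 = 13.9 a, so a = 6.4663 m/s².

6.47 m/s²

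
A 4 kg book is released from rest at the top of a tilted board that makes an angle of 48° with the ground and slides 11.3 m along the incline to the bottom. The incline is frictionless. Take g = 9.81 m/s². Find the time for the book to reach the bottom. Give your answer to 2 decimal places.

The weight component along the incline is mg sin 48° = 29.161 N and the normal force is N = mg cos 48° = 26.257 N.
With no friction, a = g sin 48° = 7.2903 m/s².
Starting from rest, L = ½at², so t = √(2L/a) = √(2 × 11.3 / 7.2903) = 1.7607 s.

1.76 s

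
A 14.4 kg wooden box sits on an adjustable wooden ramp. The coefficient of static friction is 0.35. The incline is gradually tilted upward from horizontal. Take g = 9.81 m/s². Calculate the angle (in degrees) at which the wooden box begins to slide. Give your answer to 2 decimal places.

At the threshold of sliding, static friction is at its maximum μ_s N and exactly balances the weight component along the incline: mg sin θ = μ_s mg cos θ.
Hence tan θ = μ_s = 0.35, so θ = arctan(0.35) = 19.2900°.

19.29°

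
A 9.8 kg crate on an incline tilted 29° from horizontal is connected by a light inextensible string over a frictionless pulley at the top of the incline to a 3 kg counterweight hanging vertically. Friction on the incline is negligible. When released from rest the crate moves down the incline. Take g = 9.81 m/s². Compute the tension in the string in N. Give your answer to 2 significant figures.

33 N

For the crate on the incline: the weight component along the slope is m₁g sin 29° = 9.8 × 9.81 × 0.4848 = 46.608 N and the normal force is N = m₁g cos 29° = 84.084 N.
Newton's second law for the crate (down-slope positive): 46.608 − T = 9.8 a. For the hanging counterweight (upward positive): T − 3 × 9.81 = 3 a.
Adding the two equations eliminates T: 17.178 = 12.8 a, so a = 1.3420 m/s².
Then from the hanging counterweight's equation, T = 3 × (9.81 + 1.3420) = 33.456 N.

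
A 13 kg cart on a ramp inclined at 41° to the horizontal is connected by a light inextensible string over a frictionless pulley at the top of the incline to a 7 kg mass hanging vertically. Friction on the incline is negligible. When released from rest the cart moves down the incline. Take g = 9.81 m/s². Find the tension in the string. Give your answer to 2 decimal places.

For the cart on the incline: the weight component along the slope is m₁g sin 41° = 13 × 9.81 × 0.6561 = 83.672 N and the normal force is N = m₁g cos 41° = 96.248 N.
Newton's second law for the cart (down-slope positive): 83.672 − T = 13 a. For the hanging mass (upward positive): T − 7 × 9.81 = 7 a.
Adding the two equations eliminates T: 15.002 = 20 a, so a = 0.7501 m/s².
Then from the hanging mass's equation, T = 7 × (9.81 + 0.7501) = 73.921 N.

73.92 N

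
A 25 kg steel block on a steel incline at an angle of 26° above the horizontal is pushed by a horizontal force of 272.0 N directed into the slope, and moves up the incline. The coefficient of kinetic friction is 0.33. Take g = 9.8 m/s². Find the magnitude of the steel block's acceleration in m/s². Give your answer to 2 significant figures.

1.0 m/s²

The horizontal push has components F cos 26° = 272.0 × 0.8988 = 244.474 N up the incline and F sin 26° = 272.0 × 0.4384 = 119.245 N pressing into the surface.
The normal force is therefore N = mg cos 26° + F sin 26° = 220.206 + 119.245 = 339.451 N, and kinetic friction down the slope is μN = 0.33 × 339.451 = 112.019 N.
Along the incline: F cos 26° − mg sin 26° − μN = ma, so 244.474 − 107.408 − 112.019 = 25 a, giving a = 1.0019 m/s².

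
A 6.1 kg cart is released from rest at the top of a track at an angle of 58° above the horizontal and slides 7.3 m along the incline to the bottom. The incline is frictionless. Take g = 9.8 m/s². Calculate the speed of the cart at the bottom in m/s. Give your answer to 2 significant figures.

11 m/s

The weight component along the incline is mg sin 58° = 50.696 N and the normal force is N = mg cos 58° = 31.679 N.
With no friction, a = g sin 58° = 8.3109 m/s².
Starting from rest over a distance of 7.3 m, v² = 2aL = 2 × 8.3109 × 7.3 = 121.3391, so v = 11.0154 m/s.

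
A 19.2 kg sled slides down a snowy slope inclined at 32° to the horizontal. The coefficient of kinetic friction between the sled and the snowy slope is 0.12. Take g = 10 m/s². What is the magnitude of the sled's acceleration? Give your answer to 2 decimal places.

4.28 m/s²

Resolving the weight along the incline: the component pulling the sled down the slope is mg sin 32° = 19.2 × 10 × 0.5299 = 101.741 N, and the normal force is N = mg cos 32° = 19.2 × 10 × 0.8480 = 162.816 N.
Kinetic friction acts up the slope with magnitude f = μN = 0.12 × 162.816 = 19.538 N.
Net force along the incline is 101.741 − 19.538 = 82.203 N, so a = 82.203 / 19.2 = 4.2814 m/s².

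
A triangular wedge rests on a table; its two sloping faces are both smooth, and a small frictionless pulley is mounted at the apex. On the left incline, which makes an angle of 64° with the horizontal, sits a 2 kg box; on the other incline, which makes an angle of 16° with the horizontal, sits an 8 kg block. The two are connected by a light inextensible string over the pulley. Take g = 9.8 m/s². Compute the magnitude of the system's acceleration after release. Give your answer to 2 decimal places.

Resolve each weight along its own incline: the 2 kg mass has component 2 × 9.8 × sin 64° = 17.616 N down its slope, and the 8 kg mass has 8 × 9.8 × sin 16° = 21.610 N down its slope.
The 8 kg side's 21.610 N exceeds the other side's 17.616 N, so that mass slides down and the 2 kg mass slides up. Taking that direction as positive, Newton's second law for the whole system gives 21.610 − 17.616 = (2 + 8) a, so a = 3.994 / 10 = 0.3994 m/s².

0.40 m/s²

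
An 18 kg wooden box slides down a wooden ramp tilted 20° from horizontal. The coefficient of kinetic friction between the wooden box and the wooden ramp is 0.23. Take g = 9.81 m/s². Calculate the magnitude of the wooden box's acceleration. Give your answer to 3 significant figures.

Resolving the weight along the incline: the component pulling the wooden box down the slope is mg sin 20° = 18 × 9.81 × 0.3420 = 60.390 N, and the normal force is N = mg cos 20° = 18 × 9.81 × 0.9397 = 165.932 N.
Kinetic friction acts up the slope with magnitude f = μN = 0.23 × 165.932 = 38.164 N.
Net force along the incline is 60.390 − 38.164 = 22.226 N, so a = 22.226 / 18 = 1.2348 m/s².

1.23 m/s²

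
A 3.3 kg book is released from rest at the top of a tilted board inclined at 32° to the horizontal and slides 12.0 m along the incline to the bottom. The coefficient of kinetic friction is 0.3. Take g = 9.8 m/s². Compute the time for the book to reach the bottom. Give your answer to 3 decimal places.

The weight component along the incline is mg sin 32° = 17.138 N and the normal force is N = mg cos 32° = 27.426 N.
Friction up the slope is f = μN = 0.3 × 27.426 = 8.228 N, so the net downslope force is 17.138 − 8.228 = 8.910 N and a = 8.910 / 3.3 = 2.7000 m/s².
Starting from rest, L = ½at², so t = √(2L/a) = √(2 × 12.0 / 2.7000) = 2.9814 s.

2.981 s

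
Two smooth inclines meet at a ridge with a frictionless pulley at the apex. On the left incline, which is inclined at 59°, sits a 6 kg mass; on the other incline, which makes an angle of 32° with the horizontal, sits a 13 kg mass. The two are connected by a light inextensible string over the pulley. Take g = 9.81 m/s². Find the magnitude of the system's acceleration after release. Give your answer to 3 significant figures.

0.901 m/s²

Resolve each weight along its own incline: the 6 kg mass has component 6 × 9.81 × sin 59° = 50.453 N down its slope, and the 13 kg mass has 13 × 9.81 × sin 32° = 67.581 N down its slope.
The 13 kg side's 67.581 N exceeds the other side's 50.453 N, so that mass slides down and the 6 kg mass slides up. Taking that direction as positive, Newton's second law for the whole system gives 67.581 − 50.453 = (6 + 13) a, so a = 17.128 / 19 = 0.9015 m/s².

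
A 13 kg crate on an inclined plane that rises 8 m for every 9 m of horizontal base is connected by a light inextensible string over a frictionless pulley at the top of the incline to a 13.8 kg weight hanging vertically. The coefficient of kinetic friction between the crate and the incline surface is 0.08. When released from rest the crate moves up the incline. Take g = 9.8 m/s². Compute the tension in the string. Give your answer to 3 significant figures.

113 N

For the crate on the incline: the weight component along the slope is m₁g sin 41.63° = 13 × 9.8 × 0.6644 = 84.645 N and the normal force is N = m₁g cos 41.63° = 95.220 N.
Kinetic friction opposes the crate's motion up the incline: f = μN = 0.08 × 95.220 = 7.618 N acting down the slope.
Newton's second law for the crate (up-slope positive): T − 84.645 − 7.618 = 13 a. For the hanging weight (downward positive): 13.8 × 9.8 − T = 13.8 a.
Adding the two equations eliminates T: 42.977 = 26.8 a, so a = 1.6036 m/s².
Then from the hanging weight's equation, T = 13.8 × (9.8 − 1.6036) = 113.110 N.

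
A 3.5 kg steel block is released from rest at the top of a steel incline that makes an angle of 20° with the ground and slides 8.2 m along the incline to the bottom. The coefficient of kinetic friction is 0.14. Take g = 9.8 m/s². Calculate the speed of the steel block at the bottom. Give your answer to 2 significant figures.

5.8 m/s

The weight component along the incline is mg sin 20° = 11.731 N and the normal force is N = mg cos 20° = 32.231 N.
Friction up the slope is f = μN = 0.14 × 32.231 = 4.512 N, so the net downslope force is 11.731 − 4.512 = 7.219 N and a = 7.219 / 3.5 = 2.0626 m/s².
Starting from rest over a distance of 8.2 m, v² = 2aL = 2 × 2.0626 × 8.2 = 33.8266, so v = 5.8161 m/s.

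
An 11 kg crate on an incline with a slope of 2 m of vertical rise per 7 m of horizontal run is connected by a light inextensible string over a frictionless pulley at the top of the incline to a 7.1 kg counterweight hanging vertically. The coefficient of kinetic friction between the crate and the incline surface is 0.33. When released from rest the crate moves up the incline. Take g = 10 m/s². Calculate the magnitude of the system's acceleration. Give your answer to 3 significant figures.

For the crate on the incline: the weight component along the slope is m₁g sin 15.95° = 11 × 10 × 0.2747 = 30.217 N and the normal force is N = m₁g cos 15.95° = 105.768 N.
Kinetic friction opposes the crate's motion up the incline: f = μN = 0.33 × 105.768 = 34.903 N acting down the slope.
Newton's second law for the crate (up-slope positive): T − 30.217 − 34.903 = 11 a. For the hanging counterweight (downward positive): 7.1 × 10 − T = 7.1 a.
Adding the two equations eliminates T: 5.880 = 18.1 a, so a = 0.3249 m/s².

0.325 m/s²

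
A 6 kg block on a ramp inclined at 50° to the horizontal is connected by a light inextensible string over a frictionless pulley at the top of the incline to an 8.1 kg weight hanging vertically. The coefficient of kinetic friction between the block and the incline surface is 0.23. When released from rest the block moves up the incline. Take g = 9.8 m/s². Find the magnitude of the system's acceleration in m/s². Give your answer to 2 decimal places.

1.82 m/s²

For the block on the incline: the weight component along the slope is m₁g sin 50° = 6 × 9.8 × 0.7660 = 45.041 N and the normal force is N = m₁g cos 50° = 37.796 N.
Kinetic friction opposes the block's motion up the incline: f = μN = 0.23 × 37.796 = 8.693 N acting down the slope.
Newton's second law for the block (up-slope positive): T − 45.041 − 8.693 = 6 a. For the hanging weight (downward positive): 8.1 × 9.8 − T = 8.1 a.
Adding the two equations eliminates T: 25.646 = 14.1 a, so a = 1.8189 m/s².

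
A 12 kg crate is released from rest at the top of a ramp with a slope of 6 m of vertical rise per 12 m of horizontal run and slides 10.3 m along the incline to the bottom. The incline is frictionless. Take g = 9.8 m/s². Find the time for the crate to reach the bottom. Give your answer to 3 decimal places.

The weight component along the incline is mg sin 26.57° = 52.592 N and the normal force is N = mg cos 26.57° = 105.185 N.
With no friction, a = g sin 26.57° = 4.3827 m/s².
Starting from rest, L = ½at², so t = √(2L/a) = √(2 × 10.3 / 4.3827) = 2.1680 s.

2.168 s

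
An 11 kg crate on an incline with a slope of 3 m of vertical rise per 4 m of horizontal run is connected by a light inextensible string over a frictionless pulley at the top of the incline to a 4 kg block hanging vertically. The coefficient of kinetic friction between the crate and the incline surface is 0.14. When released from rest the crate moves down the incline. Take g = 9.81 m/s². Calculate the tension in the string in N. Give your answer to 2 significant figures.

43 N

For the crate on the incline: the weight component along the slope is m₁g sin 36.87° = 11 × 9.81 × 0.6000 = 64.746 N and the normal force is N = m₁g cos 36.87° = 86.328 N.
Kinetic friction opposes the crate's motion down the incline: f = μN = 0.14 × 86.328 = 12.086 N acting up the slope.
Newton's second law for the crate (down-slope positive): 64.746 − 12.086 − T = 11 a. For the hanging block (upward positive): T − 4 × 9.81 = 4 a.
Adding the two equations eliminates T: 13.420 = 15 a, so a = 0.8947 m/s².
Then from the hanging block's equation, T = 4 × (9.81 + 0.8947) = 42.819 N.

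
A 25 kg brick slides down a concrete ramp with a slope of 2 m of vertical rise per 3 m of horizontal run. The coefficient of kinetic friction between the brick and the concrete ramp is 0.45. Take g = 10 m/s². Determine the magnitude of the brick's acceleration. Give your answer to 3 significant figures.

1.80 m/s²

Resolving the weight along the incline: the component pulling the brick down the slope is mg sin 33.69° = 25 × 10 × 0.5547 = 138.675 N, and the normal force is N = mg cos 33.69° = 25 × 10 × 0.8321 = 208.025 N.
Kinetic friction acts up the slope with magnitude f = μN = 0.45 × 208.025 = 93.611 N.
Net force along the incline is 138.675 − 93.611 = 45.064 N, so a = 45.064 / 25 = 1.8026 m/s².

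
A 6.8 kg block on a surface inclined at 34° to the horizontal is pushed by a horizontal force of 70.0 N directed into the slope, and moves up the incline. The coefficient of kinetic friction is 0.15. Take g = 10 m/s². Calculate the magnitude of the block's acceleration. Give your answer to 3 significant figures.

The horizontal push has components F cos 34° = 70.0 × 0.8290 = 58.030 N up the incline and F sin 34° = 70.0 × 0.5592 = 39.144 N pressing into the surface.
The normal force is therefore N = mg cos 34° + F sin 34° = 56.372 + 39.144 = 95.516 N, and kinetic friction down the slope is μN = 0.15 × 95.516 = 14.327 N.
Along the incline: F cos 34° − mg sin 34° − μN = ma, so 58.030 − 38.026 − 14.327 = 6.8 a, giving a = 0.8349 m/s².

0.835 m/s²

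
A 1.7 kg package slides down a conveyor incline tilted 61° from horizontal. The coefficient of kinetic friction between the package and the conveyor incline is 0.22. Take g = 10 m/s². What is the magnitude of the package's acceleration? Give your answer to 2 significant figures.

7.7 m/s²

Resolving the weight along the incline: the component pulling the package down the slope is mg sin 61° = 1.7 × 10 × 0.8746 = 14.868 N, and the normal force is N = mg cos 61° = 1.7 × 10 × 0.4848 = 8.242 N.
Kinetic friction acts up the slope with magnitude f = μN = 0.22 × 8.242 = 1.813 N.
Net force along the incline is 14.868 − 1.813 = 13.055 N, so a = 13.055 / 1.7 = 7.6794 m/s².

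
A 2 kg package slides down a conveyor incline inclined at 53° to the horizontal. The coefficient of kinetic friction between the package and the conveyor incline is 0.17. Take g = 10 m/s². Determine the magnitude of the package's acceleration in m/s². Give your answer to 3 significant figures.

6.96 m/s²

Resolving the weight along the incline: the component pulling the package down the slope is mg sin 53° = 2 × 10 × 0.7986 = 15.972 N, and the normal force is N = mg cos 53° = 2 × 10 × 0.6018 = 12.036 N.
Kinetic friction acts up the slope with magnitude f = μN = 0.17 × 12.036 = 2.046 N.
Net force along the incline is 15.972 − 2.046 = 13.926 N, so a = 13.926 / 2 = 6.9630 m/s².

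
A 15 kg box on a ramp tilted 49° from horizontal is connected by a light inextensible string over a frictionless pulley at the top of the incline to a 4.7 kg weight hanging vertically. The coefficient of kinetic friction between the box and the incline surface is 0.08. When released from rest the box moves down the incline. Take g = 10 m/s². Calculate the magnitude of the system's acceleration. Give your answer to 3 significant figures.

2.96 m/s²

For the box on the incline: the weight component along the slope is m₁g sin 49° = 15 × 10 × 0.7547 = 113.205 N and the normal force is N = m₁g cos 49° = 98.409 N.
Kinetic friction opposes the box's motion down the incline: f = μN = 0.08 × 98.409 = 7.873 N acting up the slope.
Newton's second law for the box (down-slope positive): 113.205 − 7.873 − T = 15 a. For the hanging weight (upward positive): T − 4.7 × 10 = 4.7 a.
Adding the two equations eliminates T: 58.332 = 19.7 a, so a = 2.9610 m/s².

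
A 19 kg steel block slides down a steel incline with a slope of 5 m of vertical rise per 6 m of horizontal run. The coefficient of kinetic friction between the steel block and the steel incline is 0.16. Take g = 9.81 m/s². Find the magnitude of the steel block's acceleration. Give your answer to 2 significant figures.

Resolving the weight along the incline: the component pulling the steel block down the slope is mg sin 39.81° = 19 × 9.81 × 0.6402 = 119.327 N, and the normal force is N = mg cos 39.81° = 19 × 9.81 × 0.7682 = 143.185 N.
Kinetic friction acts up the slope with magnitude f = μN = 0.16 × 143.185 = 22.910 N.
Net force along the incline is 119.327 − 22.910 = 96.417 N, so a = 96.417 / 19 = 5.0746 m/s².

5.1 m/s²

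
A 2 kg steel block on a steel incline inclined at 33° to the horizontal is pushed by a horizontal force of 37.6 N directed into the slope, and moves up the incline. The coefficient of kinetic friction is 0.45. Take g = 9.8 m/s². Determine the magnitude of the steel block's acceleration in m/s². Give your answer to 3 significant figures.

The horizontal push has components F cos 33° = 37.6 × 0.8387 = 31.535 N up the incline and F sin 33° = 37.6 × 0.5446 = 20.477 N pressing into the surface.
The normal force is therefore N = mg cos 33° + F sin 33° = 16.439 + 20.477 = 36.916 N, and kinetic friction down the slope is μN = 0.45 × 36.916 = 16.612 N.
Along the incline: F cos 33° − mg sin 33° − μN = ma, so 31.535 − 10.674 − 16.612 = 2 a, giving a = 2.1245 m/s².

2.12 m/s²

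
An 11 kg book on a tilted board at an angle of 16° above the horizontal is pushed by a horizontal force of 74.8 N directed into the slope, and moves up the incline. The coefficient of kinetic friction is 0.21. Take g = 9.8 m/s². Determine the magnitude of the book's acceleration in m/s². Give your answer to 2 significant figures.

1.5 m/s²

The horizontal push has components F cos 16° = 74.8 × 0.9613 = 71.905 N up the incline and F sin 16° = 74.8 × 0.2756 = 20.615 N pressing into the surface.
The normal force is therefore N = mg cos 16° + F sin 16° = 103.628 + 20.615 = 124.243 N, and kinetic friction down the slope is μN = 0.21 × 124.243 = 26.091 N.
Along the incline: F cos 16° − mg sin 16° − μN = ma, so 71.905 − 29.710 − 26.091 = 11 a, giving a = 1.4640 m/s².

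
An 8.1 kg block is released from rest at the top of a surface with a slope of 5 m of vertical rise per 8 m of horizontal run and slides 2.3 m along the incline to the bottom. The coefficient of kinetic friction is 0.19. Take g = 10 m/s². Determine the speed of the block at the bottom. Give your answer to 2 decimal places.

The weight component along the incline is mg sin 32.01° = 42.930 N and the normal force is N = mg cos 32.01° = 68.688 N.
Friction up the slope is f = μN = 0.19 × 68.688 = 13.051 N, so the net downslope force is 42.930 − 13.051 = 29.879 N and a = 29.879 / 8.1 = 3.6888 m/s².
Starting from rest over a distance of 2.3 m, v² = 2aL = 2 × 3.6888 × 2.3 = 16.9685, so v = 4.1193 m/s.

4.12 m/s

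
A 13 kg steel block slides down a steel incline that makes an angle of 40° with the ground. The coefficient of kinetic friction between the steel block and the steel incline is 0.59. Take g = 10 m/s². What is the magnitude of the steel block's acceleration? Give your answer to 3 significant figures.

Resolving the weight along the incline: the component pulling the steel block down the slope is mg sin 40° = 13 × 10 × 0.6428 = 83.564 N, and the normal force is N = mg cos 40° = 13 × 10 × 0.7660 = 99.580 N.
Kinetic friction acts up the slope with magnitude f = μN = 0.59 × 99.580 = 58.752 N.
Net force along the incline is 83.564 − 58.752 = 24.812 N, so a = 24.812 / 13 = 1.9086 m/s².

1.91 m/s²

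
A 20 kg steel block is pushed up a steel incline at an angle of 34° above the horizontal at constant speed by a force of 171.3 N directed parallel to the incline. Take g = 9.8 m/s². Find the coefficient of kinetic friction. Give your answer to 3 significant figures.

0.380

At constant speed ΣF = 0 along the incline. The applied 171.3 N acts up the slope; the weight component mg sin 34° = 109.602 N and kinetic friction μN both act down the slope.
So 171.3 = 109.602 + μ × 162.491, giving μ = (171.3 − 109.602) / 162.491 = 0.3797.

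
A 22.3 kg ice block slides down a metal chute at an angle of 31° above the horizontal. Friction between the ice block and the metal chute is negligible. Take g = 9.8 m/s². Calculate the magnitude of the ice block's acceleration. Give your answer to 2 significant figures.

Resolving the weight along the incline: the component pulling the ice block down the slope is mg sin 31° = 22.3 × 9.8 × 0.5150 = 112.548 N, and the normal force is N = mg cos 31° = 22.3 × 9.8 × 0.8572 = 187.332 N.
With no friction the net force along the incline is 112.548 N, so a = g sin 31° = 112.548 / 22.3 = 5.0470 m/s².

5.0 m/s²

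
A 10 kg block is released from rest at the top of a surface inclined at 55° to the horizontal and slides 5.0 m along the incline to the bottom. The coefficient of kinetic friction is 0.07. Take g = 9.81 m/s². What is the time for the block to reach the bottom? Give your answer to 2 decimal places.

1.14 s

The weight component along the incline is mg sin 55° = 80.359 N and the normal force is N = mg cos 55° = 56.268 N.
Friction up the slope is f = μN = 0.07 × 56.268 = 3.939 N, so the net downslope force is 80.359 − 3.939 = 76.420 N and a = 76.420 / 10 = 7.6420 m/s².
Starting from rest, L = ½at², so t = √(2L/a) = √(2 × 5.0 / 7.6420) = 1.1439 s.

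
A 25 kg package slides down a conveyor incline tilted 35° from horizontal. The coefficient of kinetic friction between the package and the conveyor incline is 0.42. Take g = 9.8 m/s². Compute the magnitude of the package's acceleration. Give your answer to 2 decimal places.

2.25 m/s²

Resolving the weight along the incline: the component pulling the package down the slope is mg sin 35° = 25 × 9.8 × 0.5736 = 140.532 N, and the normal force is N = mg cos 35° = 25 × 9.8 × 0.8192 = 200.704 N.
Kinetic friction acts up the slope with magnitude f = μN = 0.42 × 200.704 = 84.296 N.
Net force along the incline is 140.532 − 84.296 = 56.236 N, so a = 56.236 / 25 = 2.2494 m/s².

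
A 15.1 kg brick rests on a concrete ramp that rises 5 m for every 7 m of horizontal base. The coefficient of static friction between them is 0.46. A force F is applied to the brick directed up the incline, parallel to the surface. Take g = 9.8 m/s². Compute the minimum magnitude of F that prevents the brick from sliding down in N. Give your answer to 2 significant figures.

The normal force is N = mg cos 35.54° = 120.416 N. With F at its minimum the brick is on the verge of sliding down, so static friction is at its maximum μ_s N = 0.46 × 120.416 = 55.391 N and acts up the slope.
Equilibrium along the incline: F + μ_s N = mg sin 35.54°, so F = 86.012 − 55.391 = 30.621 N.

31 N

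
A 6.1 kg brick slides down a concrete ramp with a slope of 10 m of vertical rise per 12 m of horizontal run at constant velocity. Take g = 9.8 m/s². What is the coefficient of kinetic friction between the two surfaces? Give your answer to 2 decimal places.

At constant velocity the net force along the incline is zero: mg sin 39.81° = μ mg cos 39.81°.
So μ = tan 39.81° = 0.6402 / 0.7682 = 0.8334.

0.83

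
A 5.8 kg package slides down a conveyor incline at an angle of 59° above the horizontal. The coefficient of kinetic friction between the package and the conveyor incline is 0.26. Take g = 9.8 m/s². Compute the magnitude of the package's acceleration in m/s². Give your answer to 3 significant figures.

7.09 m/s²

Resolving the weight along the incline: the component pulling the package down the slope is mg sin 59° = 5.8 × 9.8 × 0.8572 = 48.723 N, and the normal force is N = mg cos 59° = 5.8 × 9.8 × 0.5150 = 29.273 N.
Kinetic friction acts up the slope with magnitude f = μN = 0.26 × 29.273 = 7.611 N.
Net force along the incline is 48.723 − 7.611 = 41.112 N, so a = 41.112 / 5.8 = 7.0883 m/s².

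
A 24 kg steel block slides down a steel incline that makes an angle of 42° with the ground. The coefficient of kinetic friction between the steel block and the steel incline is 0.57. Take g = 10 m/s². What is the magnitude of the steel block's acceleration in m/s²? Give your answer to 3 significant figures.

Resolving the weight along the incline: the component pulling the steel block down the slope is mg sin 42° = 24 × 10 × 0.6691 = 160.584 N, and the normal force is N = mg cos 42° = 24 × 10 × 0.7431 = 178.344 N.
Kinetic friction acts up the slope with magnitude f = μN = 0.57 × 178.344 = 101.656 N.
Net force along the incline is 160.584 − 101.656 = 58.928 N, so a = 58.928 / 24 = 2.4553 m/s².

2.46 m/s²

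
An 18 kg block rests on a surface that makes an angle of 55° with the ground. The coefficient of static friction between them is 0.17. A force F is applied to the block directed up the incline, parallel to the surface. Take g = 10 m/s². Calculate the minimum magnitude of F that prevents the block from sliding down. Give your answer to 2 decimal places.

129.90 N

The normal force is N = mg cos 55° = 103.244 N. With F at its minimum the block is on the verge of sliding down, so static friction is at its maximum μ_s N = 0.17 × 103.244 = 17.551 N and acts up the slope.
Equilibrium along the incline: F + μ_s N = mg sin 55°, so F = 147.447 − 17.551 = 129.896 N.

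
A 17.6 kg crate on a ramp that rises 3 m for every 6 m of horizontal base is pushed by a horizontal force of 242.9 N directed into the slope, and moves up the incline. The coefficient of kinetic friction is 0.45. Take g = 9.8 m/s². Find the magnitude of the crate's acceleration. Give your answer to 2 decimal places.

1.24 m/s²

The horizontal push has components F cos 26.57° = 242.9 × 0.8944 = 217.250 N up the incline and F sin 26.57° = 242.9 × 0.4472 = 108.625 N pressing into the surface.
The normal force is therefore N = mg cos 26.57° + F sin 26.57° = 154.266 + 108.625 = 262.891 N, and kinetic friction down the slope is μN = 0.45 × 262.891 = 118.301 N.
Along the incline: F cos 26.57° − mg sin 26.57° − μN = ma, so 217.250 − 77.133 − 118.301 = 17.6 a, giving a = 1.2395 m/s².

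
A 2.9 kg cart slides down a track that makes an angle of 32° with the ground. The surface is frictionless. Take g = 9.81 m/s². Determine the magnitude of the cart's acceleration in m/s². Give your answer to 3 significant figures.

Resolving the weight along the incline: the component pulling the cart down the slope is mg sin 32° = 2.9 × 9.81 × 0.5299 = 15.075 N, and the normal force is N = mg cos 32° = 2.9 × 9.81 × 0.8480 = 24.125 N.
With no friction the net force along the incline is 15.075 N, so a = g sin 32° = 15.075 / 2.9 = 5.1983 m/s².

5.20 m/s²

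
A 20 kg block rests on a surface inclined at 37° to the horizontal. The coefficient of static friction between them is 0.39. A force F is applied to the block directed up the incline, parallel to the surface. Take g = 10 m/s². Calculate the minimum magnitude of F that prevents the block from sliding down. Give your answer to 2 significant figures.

The normal force is N = mg cos 37° = 159.727 N. With F at its minimum the block is on the verge of sliding down, so static friction is at its maximum μ_s N = 0.39 × 159.727 = 62.294 N and acts up the slope.
Equilibrium along the incline: F + μ_s N = mg sin 37°, so F = 120.363 − 62.294 = 58.069 N.

58 N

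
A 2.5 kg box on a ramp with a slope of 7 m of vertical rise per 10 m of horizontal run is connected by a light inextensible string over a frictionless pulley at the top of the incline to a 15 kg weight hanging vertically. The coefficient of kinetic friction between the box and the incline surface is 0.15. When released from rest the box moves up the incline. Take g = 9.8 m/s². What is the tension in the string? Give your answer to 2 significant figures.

36 N

For the box on the incline: the weight component along the slope is m₁g sin 34.99° = 2.5 × 9.8 × 0.5735 = 14.051 N and the normal force is N = m₁g cos 34.99° = 20.071 N.
Kinetic friction opposes the box's motion up the incline: f = μN = 0.15 × 20.071 = 3.011 N acting down the slope.
Newton's second law for the box (up-slope positive): T − 14.051 − 3.011 = 2.5 a. For the hanging weight (downward positive): 15 × 9.8 − T = 15 a.
Adding the two equations eliminates T: 129.938 = 17.5 a, so a = 7.4250 m/s².
Then from the hanging weight's equation, T = 15 × (9.8 − 7.4250) = 35.625 N.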